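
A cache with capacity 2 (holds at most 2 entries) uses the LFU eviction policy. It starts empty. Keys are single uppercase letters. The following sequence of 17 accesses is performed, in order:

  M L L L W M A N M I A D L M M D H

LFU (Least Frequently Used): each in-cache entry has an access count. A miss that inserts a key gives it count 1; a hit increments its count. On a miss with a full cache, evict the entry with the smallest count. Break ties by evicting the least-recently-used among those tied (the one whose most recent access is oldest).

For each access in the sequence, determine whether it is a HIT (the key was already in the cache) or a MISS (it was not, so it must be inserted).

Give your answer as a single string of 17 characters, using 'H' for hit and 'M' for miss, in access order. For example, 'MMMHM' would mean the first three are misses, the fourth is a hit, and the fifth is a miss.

LFU simulation (capacity=2):
  1. access M: MISS. Cache: [M(c=1)]
  2. access L: MISS. Cache: [M(c=1) L(c=1)]
  3. access L: HIT, count now 2. Cache: [M(c=1) L(c=2)]
  4. access L: HIT, count now 3. Cache: [M(c=1) L(c=3)]
  5. access W: MISS, evict M(c=1). Cache: [W(c=1) L(c=3)]
  6. access M: MISS, evict W(c=1). Cache: [M(c=1) L(c=3)]
  7. access A: MISS, evict M(c=1). Cache: [A(c=1) L(c=3)]
  8. access N: MISS, evict A(c=1). Cache: [N(c=1) L(c=3)]
  9. access M: MISS, evict N(c=1). Cache: [M(c=1) L(c=3)]
  10. access I: MISS, evict M(c=1). Cache: [I(c=1) L(c=3)]
  11. access A: MISS, evict I(c=1). Cache: [A(c=1) L(c=3)]
  12. access D: MISS, evict A(c=1). Cache: [D(c=1) L(c=3)]
  13. access L: HIT, count now 4. Cache: [D(c=1) L(c=4)]
  14. access M: MISS, evict D(c=1). Cache: [M(c=1) L(c=4)]
  15. access M: HIT, count now 2. Cache: [M(c=2) L(c=4)]
  16. access D: MISS, evict M(c=2). Cache: [D(c=1) L(c=4)]
  17. access H: MISS, evict D(c=1). Cache: [H(c=1) L(c=4)]
Total: 4 hits, 13 misses, 11 evictions

Answer: MMHHMMMMMMMMHMHMM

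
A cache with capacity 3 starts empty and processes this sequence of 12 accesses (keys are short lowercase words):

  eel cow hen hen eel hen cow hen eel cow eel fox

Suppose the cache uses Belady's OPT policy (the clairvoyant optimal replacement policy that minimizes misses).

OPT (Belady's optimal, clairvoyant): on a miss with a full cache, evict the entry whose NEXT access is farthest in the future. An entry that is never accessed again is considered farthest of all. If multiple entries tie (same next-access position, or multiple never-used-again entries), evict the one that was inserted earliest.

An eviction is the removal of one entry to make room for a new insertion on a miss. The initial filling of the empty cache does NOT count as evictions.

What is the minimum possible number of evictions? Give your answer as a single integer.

OPT (Belady) simulation (capacity=3):
  1. access eel: MISS. Cache: [eel]
  2. access cow: MISS. Cache: [eel cow]
  3. access hen: MISS. Cache: [eel cow hen]
  4. access hen: HIT. Next use of hen: step 6. Cache: [eel cow hen]
  5. access eel: HIT. Next use of eel: step 9. Cache: [eel cow hen]
  6. access hen: HIT. Next use of hen: step 8. Cache: [eel cow hen]
  7. access cow: HIT. Next use of cow: step 10. Cache: [eel cow hen]
  8. access hen: HIT. Next use of hen: never. Cache: [eel cow hen]
  9. access eel: HIT. Next use of eel: step 11. Cache: [eel cow hen]
  10. access cow: HIT. Next use of cow: never. Cache: [eel cow hen]
  11. access eel: HIT. Next use of eel: never. Cache: [eel cow hen]
  12. access fox: MISS, evict eel (next use: never). Cache: [cow hen fox]
Total: 8 hits, 4 misses, 1 evictions

Answer: 1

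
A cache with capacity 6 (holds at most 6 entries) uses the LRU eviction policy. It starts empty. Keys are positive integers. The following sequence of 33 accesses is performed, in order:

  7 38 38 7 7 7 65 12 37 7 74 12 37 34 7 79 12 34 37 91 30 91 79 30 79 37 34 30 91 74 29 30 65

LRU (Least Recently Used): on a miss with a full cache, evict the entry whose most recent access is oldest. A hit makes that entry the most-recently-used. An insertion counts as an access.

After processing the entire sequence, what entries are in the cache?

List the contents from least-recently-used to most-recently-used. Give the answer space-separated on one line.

LRU simulation (capacity=6):
  1. access 7: MISS. Cache (LRU->MRU): [7]
  2. access 38: MISS. Cache (LRU->MRU): [7 38]
  3. access 38: HIT. Cache (LRU->MRU): [7 38]
  4. access 7: HIT. Cache (LRU->MRU): [38 7]
  5. access 7: HIT. Cache (LRU->MRU): [38 7]
  6. access 7: HIT. Cache (LRU->MRU): [38 7]
  7. access 65: MISS. Cache (LRU->MRU): [38 7 65]
  8. access 12: MISS. Cache (LRU->MRU): [38 7 65 12]
  9. access 37: MISS. Cache (LRU->MRU): [38 7 65 12 37]
  10. access 7: HIT. Cache (LRU->MRU): [38 65 12 37 7]
  11. access 74: MISS. Cache (LRU->MRU): [38 65 12 37 7 74]
  12. access 12: HIT. Cache (LRU->MRU): [38 65 37 7 74 12]
  13. access 37: HIT. Cache (LRU->MRU): [38 65 7 74 12 37]
  14. access 34: MISS, evict 38. Cache (LRU->MRU): [65 7 74 12 37 34]
  15. access 7: HIT. Cache (LRU->MRU): [65 74 12 37 34 7]
  16. access 79: MISS, evict 65. Cache (LRU->MRU): [74 12 37 34 7 79]
  17. access 12: HIT. Cache (LRU->MRU): [74 37 34 7 79 12]
  18. access 34: HIT. Cache (LRU->MRU): [74 37 7 79 12 34]
  19. access 37: HIT. Cache (LRU->MRU): [74 7 79 12 34 37]
  20. access 91: MISS, evict 74. Cache (LRU->MRU): [7 79 12 34 37 91]
  21. access 30: MISS, evict 7. Cache (LRU->MRU): [79 12 34 37 91 30]
  22. access 91: HIT. Cache (LRU->MRU): [79 12 34 37 30 91]
  23. access 79: HIT. Cache (LRU->MRU): [12 34 37 30 91 79]
  24. access 30: HIT. Cache (LRU->MRU): [12 34 37 91 79 30]
  25. access 79: HIT. Cache (LRU->MRU): [12 34 37 91 30 79]
  26. access 37: HIT. Cache (LRU->MRU): [12 34 91 30 79 37]
  27. access 34: HIT. Cache (LRU->MRU): [12 91 30 79 37 34]
  28. access 30: HIT. Cache (LRU->MRU): [12 91 79 37 34 30]
  29. access 91: HIT. Cache (LRU->MRU): [12 79 37 34 30 91]
  30. access 74: MISS, evict 12. Cache (LRU->MRU): [79 37 34 30 91 74]
  31. access 29: MISS, evict 79. Cache (LRU->MRU): [37 34 30 91 74 29]
  32. access 30: HIT. Cache (LRU->MRU): [37 34 91 74 29 30]
  33. access 65: MISS, evict 37. Cache (LRU->MRU): [34 91 74 29 30 65]
Total: 20 hits, 13 misses, 7 evictions

Answer: 34 91 74 29 30 65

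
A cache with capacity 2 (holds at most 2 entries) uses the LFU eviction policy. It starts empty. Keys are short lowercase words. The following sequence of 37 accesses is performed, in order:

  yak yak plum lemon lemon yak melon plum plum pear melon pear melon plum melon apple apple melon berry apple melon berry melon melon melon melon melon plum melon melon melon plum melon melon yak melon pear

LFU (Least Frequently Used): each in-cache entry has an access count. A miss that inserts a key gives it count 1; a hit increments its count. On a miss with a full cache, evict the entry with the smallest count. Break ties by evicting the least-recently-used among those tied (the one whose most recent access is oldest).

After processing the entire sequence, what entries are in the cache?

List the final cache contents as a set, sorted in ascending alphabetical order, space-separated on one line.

Answer: melon pear

Derivation:
LFU simulation (capacity=2):
  1. access yak: MISS. Cache: [yak(c=1)]
  2. access yak: HIT, count now 2. Cache: [yak(c=2)]
  3. access plum: MISS. Cache: [plum(c=1) yak(c=2)]
  4. access lemon: MISS, evict plum(c=1). Cache: [lemon(c=1) yak(c=2)]
  5. access lemon: HIT, count now 2. Cache: [yak(c=2) lemon(c=2)]
  6. access yak: HIT, count now 3. Cache: [lemon(c=2) yak(c=3)]
  7. access melon: MISS, evict lemon(c=2). Cache: [melon(c=1) yak(c=3)]
  8. access plum: MISS, evict melon(c=1). Cache: [plum(c=1) yak(c=3)]
  9. access plum: HIT, count now 2. Cache: [plum(c=2) yak(c=3)]
  10. access pear: MISS, evict plum(c=2). Cache: [pear(c=1) yak(c=3)]
  11. access melon: MISS, evict pear(c=1). Cache: [melon(c=1) yak(c=3)]
  12. access pear: MISS, evict melon(c=1). Cache: [pear(c=1) yak(c=3)]
  13. access melon: MISS, evict pear(c=1). Cache: [melon(c=1) yak(c=3)]
  14. access plum: MISS, evict melon(c=1). Cache: [plum(c=1) yak(c=3)]
  15. access melon: MISS, evict plum(c=1). Cache: [melon(c=1) yak(c=3)]
  16. access apple: MISS, evict melon(c=1). Cache: [apple(c=1) yak(c=3)]
  17. access apple: HIT, count now 2. Cache: [apple(c=2) yak(c=3)]
  18. access melon: MISS, evict apple(c=2). Cache: [melon(c=1) yak(c=3)]
  19. access berry: MISS, evict melon(c=1). Cache: [berry(c=1) yak(c=3)]
  20. access apple: MISS, evict berry(c=1). Cache: [apple(c=1) yak(c=3)]
  21. access melon: MISS, evict apple(c=1). Cache: [melon(c=1) yak(c=3)]
  22. access berry: MISS, evict melon(c=1). Cache: [berry(c=1) yak(c=3)]
  23. access melon: MISS, evict berry(c=1). Cache: [melon(c=1) yak(c=3)]
  24. access melon: HIT, count now 2. Cache: [melon(c=2) yak(c=3)]
  25. access melon: HIT, count now 3. Cache: [yak(c=3) melon(c=3)]
  26. access melon: HIT, count now 4. Cache: [yak(c=3) melon(c=4)]
  27. access melon: HIT, count now 5. Cache: [yak(c=3) melon(c=5)]
  28. access plum: MISS, evict yak(c=3). Cache: [plum(c=1) melon(c=5)]
  29. access melon: HIT, count now 6. Cache: [plum(c=1) melon(c=6)]
  30. access melon: HIT, count now 7. Cache: [plum(c=1) melon(c=7)]
  31. access melon: HIT, count now 8. Cache: [plum(c=1) melon(c=8)]
  32. access plum: HIT, count now 2. Cache: [plum(c=2) melon(c=8)]
  33. access melon: HIT, count now 9. Cache: [plum(c=2) melon(c=9)]
  34. access melon: HIT, count now 10. Cache: [plum(c=2) melon(c=10)]
  35. access yak: MISS, evict plum(c=2). Cache: [yak(c=1) melon(c=10)]
  36. access melon: HIT, count now 11. Cache: [yak(c=1) melon(c=11)]
  37. access pear: MISS, evict yak(c=1). Cache: [pear(c=1) melon(c=11)]
Total: 16 hits, 21 misses, 19 evictions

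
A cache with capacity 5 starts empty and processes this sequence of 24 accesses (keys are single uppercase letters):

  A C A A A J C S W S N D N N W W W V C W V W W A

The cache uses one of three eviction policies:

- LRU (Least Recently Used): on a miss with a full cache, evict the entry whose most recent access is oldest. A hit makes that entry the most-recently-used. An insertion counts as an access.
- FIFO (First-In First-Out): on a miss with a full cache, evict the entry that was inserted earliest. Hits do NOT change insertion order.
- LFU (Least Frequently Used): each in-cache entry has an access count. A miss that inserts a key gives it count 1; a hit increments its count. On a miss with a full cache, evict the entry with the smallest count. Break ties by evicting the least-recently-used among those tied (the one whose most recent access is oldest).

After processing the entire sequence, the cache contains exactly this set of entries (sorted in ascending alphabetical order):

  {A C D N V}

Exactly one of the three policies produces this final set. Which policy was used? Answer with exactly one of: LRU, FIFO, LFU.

Simulating under each policy and comparing final sets:
  LRU: final set = {A C N V W} -> differs
  FIFO: final set = {A C D N V} -> MATCHES target
  LFU: final set = {A N S V W} -> differs
Only FIFO produces the target set.

Answer: FIFO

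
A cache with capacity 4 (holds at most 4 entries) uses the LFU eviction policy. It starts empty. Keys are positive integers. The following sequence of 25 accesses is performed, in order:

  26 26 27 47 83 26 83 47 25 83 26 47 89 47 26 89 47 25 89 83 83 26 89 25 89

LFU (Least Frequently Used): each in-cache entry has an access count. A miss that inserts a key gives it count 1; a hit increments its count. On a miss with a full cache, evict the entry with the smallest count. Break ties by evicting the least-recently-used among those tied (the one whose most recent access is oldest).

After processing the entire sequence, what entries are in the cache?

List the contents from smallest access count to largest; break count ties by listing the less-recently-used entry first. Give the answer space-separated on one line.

Answer: 89 47 83 26

Derivation:
LFU simulation (capacity=4):
  1. access 26: MISS. Cache: [26(c=1)]
  2. access 26: HIT, count now 2. Cache: [26(c=2)]
  3. access 27: MISS. Cache: [27(c=1) 26(c=2)]
  4. access 47: MISS. Cache: [27(c=1) 47(c=1) 26(c=2)]
  5. access 83: MISS. Cache: [27(c=1) 47(c=1) 83(c=1) 26(c=2)]
  6. access 26: HIT, count now 3. Cache: [27(c=1) 47(c=1) 83(c=1) 26(c=3)]
  7. access 83: HIT, count now 2. Cache: [27(c=1) 47(c=1) 83(c=2) 26(c=3)]
  8. access 47: HIT, count now 2. Cache: [27(c=1) 83(c=2) 47(c=2) 26(c=3)]
  9. access 25: MISS, evict 27(c=1). Cache: [25(c=1) 83(c=2) 47(c=2) 26(c=3)]
  10. access 83: HIT, count now 3. Cache: [25(c=1) 47(c=2) 26(c=3) 83(c=3)]
  11. access 26: HIT, count now 4. Cache: [25(c=1) 47(c=2) 83(c=3) 26(c=4)]
  12. access 47: HIT, count now 3. Cache: [25(c=1) 83(c=3) 47(c=3) 26(c=4)]
  13. access 89: MISS, evict 25(c=1). Cache: [89(c=1) 83(c=3) 47(c=3) 26(c=4)]
  14. access 47: HIT, count now 4. Cache: [89(c=1) 83(c=3) 26(c=4) 47(c=4)]
  15. access 26: HIT, count now 5. Cache: [89(c=1) 83(c=3) 47(c=4) 26(c=5)]
  16. access 89: HIT, count now 2. Cache: [89(c=2) 83(c=3) 47(c=4) 26(c=5)]
  17. access 47: HIT, count now 5. Cache: [89(c=2) 83(c=3) 26(c=5) 47(c=5)]
  18. access 25: MISS, evict 89(c=2). Cache: [25(c=1) 83(c=3) 26(c=5) 47(c=5)]
  19. access 89: MISS, evict 25(c=1). Cache: [89(c=1) 83(c=3) 26(c=5) 47(c=5)]
  20. access 83: HIT, count now 4. Cache: [89(c=1) 83(c=4) 26(c=5) 47(c=5)]
  21. access 83: HIT, count now 5. Cache: [89(c=1) 26(c=5) 47(c=5) 83(c=5)]
  22. access 26: HIT, count now 6. Cache: [89(c=1) 47(c=5) 83(c=5) 26(c=6)]
  23. access 89: HIT, count now 2. Cache: [89(c=2) 47(c=5) 83(c=5) 26(c=6)]
  24. access 25: MISS, evict 89(c=2). Cache: [25(c=1) 47(c=5) 83(c=5) 26(c=6)]
  25. access 89: MISS, evict 25(c=1). Cache: [89(c=1) 47(c=5) 83(c=5) 26(c=6)]
Total: 15 hits, 10 misses, 6 evictions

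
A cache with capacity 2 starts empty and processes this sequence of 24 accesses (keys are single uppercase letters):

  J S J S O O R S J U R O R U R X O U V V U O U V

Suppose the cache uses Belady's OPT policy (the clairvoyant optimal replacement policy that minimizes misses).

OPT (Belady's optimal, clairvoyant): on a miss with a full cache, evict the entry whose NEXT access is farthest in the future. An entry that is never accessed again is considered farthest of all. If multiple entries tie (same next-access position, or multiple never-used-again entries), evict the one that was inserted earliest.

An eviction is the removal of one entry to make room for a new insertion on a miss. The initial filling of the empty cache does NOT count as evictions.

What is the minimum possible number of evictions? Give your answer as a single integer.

Answer: 11

Derivation:
OPT (Belady) simulation (capacity=2):
  1. access J: MISS. Cache: [J]
  2. access S: MISS. Cache: [J S]
  3. access J: HIT. Next use of J: step 9. Cache: [J S]
  4. access S: HIT. Next use of S: step 8. Cache: [J S]
  5. access O: MISS, evict J (next use: step 9). Cache: [S O]
  6. access O: HIT. Next use of O: step 12. Cache: [S O]
  7. access R: MISS, evict O (next use: step 12). Cache: [S R]
  8. access S: HIT. Next use of S: never. Cache: [S R]
  9. access J: MISS, evict S (next use: never). Cache: [R J]
  10. access U: MISS, evict J (next use: never). Cache: [R U]
  11. access R: HIT. Next use of R: step 13. Cache: [R U]
  12. access O: MISS, evict U (next use: step 14). Cache: [R O]
  13. access R: HIT. Next use of R: step 15. Cache: [R O]
  14. access U: MISS, evict O (next use: step 17). Cache: [R U]
  15. access R: HIT. Next use of R: never. Cache: [R U]
  16. access X: MISS, evict R (next use: never). Cache: [U X]
  17. access O: MISS, evict X (next use: never). Cache: [U O]
  18. access U: HIT. Next use of U: step 21. Cache: [U O]
  19. access V: MISS, evict O (next use: step 22). Cache: [U V]
  20. access V: HIT. Next use of V: step 24. Cache: [U V]
  21. access U: HIT. Next use of U: step 23. Cache: [U V]
  22. access O: MISS, evict V (next use: step 24). Cache: [U O]
  23. access U: HIT. Next use of U: never. Cache: [U O]
  24. access V: MISS, evict U (next use: never). Cache: [O V]
Total: 11 hits, 13 misses, 11 evictions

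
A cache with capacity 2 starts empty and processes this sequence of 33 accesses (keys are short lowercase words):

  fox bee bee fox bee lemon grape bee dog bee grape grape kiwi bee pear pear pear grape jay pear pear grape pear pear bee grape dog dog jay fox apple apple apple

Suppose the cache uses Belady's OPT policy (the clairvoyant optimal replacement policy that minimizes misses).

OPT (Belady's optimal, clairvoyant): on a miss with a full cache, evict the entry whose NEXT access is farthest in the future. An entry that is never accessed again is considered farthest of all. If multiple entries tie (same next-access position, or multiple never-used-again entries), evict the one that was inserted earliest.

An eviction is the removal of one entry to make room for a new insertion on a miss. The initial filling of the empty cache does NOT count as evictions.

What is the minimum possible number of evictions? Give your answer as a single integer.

Answer: 14

Derivation:
OPT (Belady) simulation (capacity=2):
  1. access fox: MISS. Cache: [fox]
  2. access bee: MISS. Cache: [fox bee]
  3. access bee: HIT. Next use of bee: step 5. Cache: [fox bee]
  4. access fox: HIT. Next use of fox: step 30. Cache: [fox bee]
  5. access bee: HIT. Next use of bee: step 8. Cache: [fox bee]
  6. access lemon: MISS, evict fox (next use: step 30). Cache: [bee lemon]
  7. access grape: MISS, evict lemon (next use: never). Cache: [bee grape]
  8. access bee: HIT. Next use of bee: step 10. Cache: [bee grape]
  9. access dog: MISS, evict grape (next use: step 11). Cache: [bee dog]
  10. access bee: HIT. Next use of bee: step 14. Cache: [bee dog]
  11. access grape: MISS, evict dog (next use: step 27). Cache: [bee grape]
  12. access grape: HIT. Next use of grape: step 18. Cache: [bee grape]
  13. access kiwi: MISS, evict grape (next use: step 18). Cache: [bee kiwi]
  14. access bee: HIT. Next use of bee: step 25. Cache: [bee kiwi]
  15. access pear: MISS, evict kiwi (next use: never). Cache: [bee pear]
  16. access pear: HIT. Next use of pear: step 17. Cache: [bee pear]
  17. access pear: HIT. Next use of pear: step 20. Cache: [bee pear]
  18. access grape: MISS, evict bee (next use: step 25). Cache: [pear grape]
  19. access jay: MISS, evict grape (next use: step 22). Cache: [pear jay]
  20. access pear: HIT. Next use of pear: step 21. Cache: [pear jay]
  21. access pear: HIT. Next use of pear: step 23. Cache: [pear jay]
  22. access grape: MISS, evict jay (next use: step 29). Cache: [pear grape]
  23. access pear: HIT. Next use of pear: step 24. Cache: [pear grape]
  24. access pear: HIT. Next use of pear: never. Cache: [pear grape]
  25. access bee: MISS, evict pear (next use: never). Cache: [grape bee]
  26. access grape: HIT. Next use of grape: never. Cache: [grape bee]
  27. access dog: MISS, evict grape (next use: never). Cache: [bee dog]
  28. access dog: HIT. Next use of dog: never. Cache: [bee dog]
  29. access jay: MISS, evict bee (next use: never). Cache: [dog jay]
  30. access fox: MISS, evict dog (next use: never). Cache: [jay fox]
  31. access apple: MISS, evict jay (next use: never). Cache: [fox apple]
  32. access apple: HIT. Next use of apple: step 33. Cache: [fox apple]
  33. access apple: HIT. Next use of apple: never. Cache: [fox apple]
Total: 17 hits, 16 misses, 14 evictions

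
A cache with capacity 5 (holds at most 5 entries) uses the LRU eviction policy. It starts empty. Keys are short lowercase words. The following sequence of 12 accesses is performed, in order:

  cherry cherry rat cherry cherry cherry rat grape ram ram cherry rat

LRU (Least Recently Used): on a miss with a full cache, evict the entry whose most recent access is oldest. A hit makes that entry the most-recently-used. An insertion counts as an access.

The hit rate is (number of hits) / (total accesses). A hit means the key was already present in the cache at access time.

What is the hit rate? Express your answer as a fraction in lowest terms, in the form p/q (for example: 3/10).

Answer: 2/3

Derivation:
LRU simulation (capacity=5):
  1. access cherry: MISS. Cache (LRU->MRU): [cherry]
  2. access cherry: HIT. Cache (LRU->MRU): [cherry]
  3. access rat: MISS. Cache (LRU->MRU): [cherry rat]
  4. access cherry: HIT. Cache (LRU->MRU): [rat cherry]
  5. access cherry: HIT. Cache (LRU->MRU): [rat cherry]
  6. access cherry: HIT. Cache (LRU->MRU): [rat cherry]
  7. access rat: HIT. Cache (LRU->MRU): [cherry rat]
  8. access grape: MISS. Cache (LRU->MRU): [cherry rat grape]
  9. access ram: MISS. Cache (LRU->MRU): [cherry rat grape ram]
  10. access ram: HIT. Cache (LRU->MRU): [cherry rat grape ram]
  11. access cherry: HIT. Cache (LRU->MRU): [rat grape ram cherry]
  12. access rat: HIT. Cache (LRU->MRU): [grape ram cherry rat]
Total: 8 hits, 4 misses, 0 evictions

Hit rate = 8/12 = 2/3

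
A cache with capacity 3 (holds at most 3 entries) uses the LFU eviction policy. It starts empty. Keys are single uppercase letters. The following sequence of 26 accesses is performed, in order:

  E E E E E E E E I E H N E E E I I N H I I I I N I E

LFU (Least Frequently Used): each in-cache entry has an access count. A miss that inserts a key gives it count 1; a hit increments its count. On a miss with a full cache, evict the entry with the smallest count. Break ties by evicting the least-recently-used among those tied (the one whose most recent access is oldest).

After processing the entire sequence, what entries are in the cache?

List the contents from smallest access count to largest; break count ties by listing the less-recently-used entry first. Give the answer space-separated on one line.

LFU simulation (capacity=3):
  1. access E: MISS. Cache: [E(c=1)]
  2. access E: HIT, count now 2. Cache: [E(c=2)]
  3. access E: HIT, count now 3. Cache: [E(c=3)]
  4. access E: HIT, count now 4. Cache: [E(c=4)]
  5. access E: HIT, count now 5. Cache: [E(c=5)]
  6. access E: HIT, count now 6. Cache: [E(c=6)]
  7. access E: HIT, count now 7. Cache: [E(c=7)]
  8. access E: HIT, count now 8. Cache: [E(c=8)]
  9. access I: MISS. Cache: [I(c=1) E(c=8)]
  10. access E: HIT, count now 9. Cache: [I(c=1) E(c=9)]
  11. access H: MISS. Cache: [I(c=1) H(c=1) E(c=9)]
  12. access N: MISS, evict I(c=1). Cache: [H(c=1) N(c=1) E(c=9)]
  13. access E: HIT, count now 10. Cache: [H(c=1) N(c=1) E(c=10)]
  14. access E: HIT, count now 11. Cache: [H(c=1) N(c=1) E(c=11)]
  15. access E: HIT, count now 12. Cache: [H(c=1) N(c=1) E(c=12)]
  16. access I: MISS, evict H(c=1). Cache: [N(c=1) I(c=1) E(c=12)]
  17. access I: HIT, count now 2. Cache: [N(c=1) I(c=2) E(c=12)]
  18. access N: HIT, count now 2. Cache: [I(c=2) N(c=2) E(c=12)]
  19. access H: MISS, evict I(c=2). Cache: [H(c=1) N(c=2) E(c=12)]
  20. access I: MISS, evict H(c=1). Cache: [I(c=1) N(c=2) E(c=12)]
  21. access I: HIT, count now 2. Cache: [N(c=2) I(c=2) E(c=12)]
  22. access I: HIT, count now 3. Cache: [N(c=2) I(c=3) E(c=12)]
  23. access I: HIT, count now 4. Cache: [N(c=2) I(c=4) E(c=12)]
  24. access N: HIT, count now 3. Cache: [N(c=3) I(c=4) E(c=12)]
  25. access I: HIT, count now 5. Cache: [N(c=3) I(c=5) E(c=12)]
  26. access E: HIT, count now 13. Cache: [N(c=3) I(c=5) E(c=13)]
Total: 19 hits, 7 misses, 4 evictions

Answer: N I E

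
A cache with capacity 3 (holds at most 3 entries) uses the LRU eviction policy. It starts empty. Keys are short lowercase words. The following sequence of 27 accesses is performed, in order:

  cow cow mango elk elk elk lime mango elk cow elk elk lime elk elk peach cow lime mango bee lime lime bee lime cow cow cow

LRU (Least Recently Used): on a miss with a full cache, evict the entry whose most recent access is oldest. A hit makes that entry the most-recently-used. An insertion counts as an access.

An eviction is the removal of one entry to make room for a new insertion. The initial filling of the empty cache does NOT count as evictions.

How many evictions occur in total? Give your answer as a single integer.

LRU simulation (capacity=3):
  1. access cow: MISS. Cache (LRU->MRU): [cow]
  2. access cow: HIT. Cache (LRU->MRU): [cow]
  3. access mango: MISS. Cache (LRU->MRU): [cow mango]
  4. access elk: MISS. Cache (LRU->MRU): [cow mango elk]
  5. access elk: HIT. Cache (LRU->MRU): [cow mango elk]
  6. access elk: HIT. Cache (LRU->MRU): [cow mango elk]
  7. access lime: MISS, evict cow. Cache (LRU->MRU): [mango elk lime]
  8. access mango: HIT. Cache (LRU->MRU): [elk lime mango]
  9. access elk: HIT. Cache (LRU->MRU): [lime mango elk]
  10. access cow: MISS, evict lime. Cache (LRU->MRU): [mango elk cow]
  11. access elk: HIT. Cache (LRU->MRU): [mango cow elk]
  12. access elk: HIT. Cache (LRU->MRU): [mango cow elk]
  13. access lime: MISS, evict mango. Cache (LRU->MRU): [cow elk lime]
  14. access elk: HIT. Cache (LRU->MRU): [cow lime elk]
  15. access elk: HIT. Cache (LRU->MRU): [cow lime elk]
  16. access peach: MISS, evict cow. Cache (LRU->MRU): [lime elk peach]
  17. access cow: MISS, evict lime. Cache (LRU->MRU): [elk peach cow]
  18. access lime: MISS, evict elk. Cache (LRU->MRU): [peach cow lime]
  19. access mango: MISS, evict peach. Cache (LRU->MRU): [cow lime mango]
  20. access bee: MISS, evict cow. Cache (LRU->MRU): [lime mango bee]
  21. access lime: HIT. Cache (LRU->MRU): [mango bee lime]
  22. access lime: HIT. Cache (LRU->MRU): [mango bee lime]
  23. access bee: HIT. Cache (LRU->MRU): [mango lime bee]
  24. access lime: HIT. Cache (LRU->MRU): [mango bee lime]
  25. access cow: MISS, evict mango. Cache (LRU->MRU): [bee lime cow]
  26. access cow: HIT. Cache (LRU->MRU): [bee lime cow]
  27. access cow: HIT. Cache (LRU->MRU): [bee lime cow]
Total: 15 hits, 12 misses, 9 evictions

Answer: 9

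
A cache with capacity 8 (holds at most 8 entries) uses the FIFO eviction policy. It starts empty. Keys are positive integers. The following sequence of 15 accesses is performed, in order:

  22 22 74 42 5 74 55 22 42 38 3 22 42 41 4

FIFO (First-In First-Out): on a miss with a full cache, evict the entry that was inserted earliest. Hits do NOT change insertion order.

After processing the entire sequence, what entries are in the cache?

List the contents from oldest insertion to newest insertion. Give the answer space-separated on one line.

Answer: 74 42 5 55 38 3 41 4

Derivation:
FIFO simulation (capacity=8):
  1. access 22: MISS. Cache (old->new): [22]
  2. access 22: HIT. Cache (old->new): [22]
  3. access 74: MISS. Cache (old->new): [22 74]
  4. access 42: MISS. Cache (old->new): [22 74 42]
  5. access 5: MISS. Cache (old->new): [22 74 42 5]
  6. access 74: HIT. Cache (old->new): [22 74 42 5]
  7. access 55: MISS. Cache (old->new): [22 74 42 5 55]
  8. access 22: HIT. Cache (old->new): [22 74 42 5 55]
  9. access 42: HIT. Cache (old->new): [22 74 42 5 55]
  10. access 38: MISS. Cache (old->new): [22 74 42 5 55 38]
  11. access 3: MISS. Cache (old->new): [22 74 42 5 55 38 3]
  12. access 22: HIT. Cache (old->new): [22 74 42 5 55 38 3]
  13. access 42: HIT. Cache (old->new): [22 74 42 5 55 38 3]
  14. access 41: MISS. Cache (old->new): [22 74 42 5 55 38 3 41]
  15. access 4: MISS, evict 22. Cache (old->new): [74 42 5 55 38 3 41 4]
Total: 6 hits, 9 misses, 1 evictions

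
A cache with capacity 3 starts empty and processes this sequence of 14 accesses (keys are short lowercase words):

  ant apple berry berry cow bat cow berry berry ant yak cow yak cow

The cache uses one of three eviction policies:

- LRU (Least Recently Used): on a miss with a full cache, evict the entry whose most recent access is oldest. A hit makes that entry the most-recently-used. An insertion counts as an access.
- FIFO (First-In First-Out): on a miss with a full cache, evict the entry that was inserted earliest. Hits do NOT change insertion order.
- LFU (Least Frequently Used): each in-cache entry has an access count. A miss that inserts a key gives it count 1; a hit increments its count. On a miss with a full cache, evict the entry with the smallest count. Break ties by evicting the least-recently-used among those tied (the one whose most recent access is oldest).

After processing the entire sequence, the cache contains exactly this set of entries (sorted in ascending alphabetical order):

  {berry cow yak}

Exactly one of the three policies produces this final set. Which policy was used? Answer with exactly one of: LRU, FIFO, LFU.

Answer: LFU

Derivation:
Simulating under each policy and comparing final sets:
  LRU: final set = {ant cow yak} -> differs
  FIFO: final set = {ant cow yak} -> differs
  LFU: final set = {berry cow yak} -> MATCHES target
Only LFU produces the target set.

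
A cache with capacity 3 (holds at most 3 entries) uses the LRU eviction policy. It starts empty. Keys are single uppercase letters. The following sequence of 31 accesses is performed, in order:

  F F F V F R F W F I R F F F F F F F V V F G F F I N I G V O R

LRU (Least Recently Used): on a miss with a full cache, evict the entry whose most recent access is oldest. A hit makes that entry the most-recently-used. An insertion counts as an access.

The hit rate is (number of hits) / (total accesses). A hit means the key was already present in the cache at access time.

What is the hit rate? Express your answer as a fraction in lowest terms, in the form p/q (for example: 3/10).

LRU simulation (capacity=3):
  1. access F: MISS. Cache (LRU->MRU): [F]
  2. access F: HIT. Cache (LRU->MRU): [F]
  3. access F: HIT. Cache (LRU->MRU): [F]
  4. access V: MISS. Cache (LRU->MRU): [F V]
  5. access F: HIT. Cache (LRU->MRU): [V F]
  6. access R: MISS. Cache (LRU->MRU): [V F R]
  7. access F: HIT. Cache (LRU->MRU): [V R F]
  8. access W: MISS, evict V. Cache (LRU->MRU): [R F W]
  9. access F: HIT. Cache (LRU->MRU): [R W F]
  10. access I: MISS, evict R. Cache (LRU->MRU): [W F I]
  11. access R: MISS, evict W. Cache (LRU->MRU): [F I R]
  12. access F: HIT. Cache (LRU->MRU): [I R F]
  13. access F: HIT. Cache (LRU->MRU): [I R F]
  14. access F: HIT. Cache (LRU->MRU): [I R F]
  15. access F: HIT. Cache (LRU->MRU): [I R F]
  16. access F: HIT. Cache (LRU->MRU): [I R F]
  17. access F: HIT. Cache (LRU->MRU): [I R F]
  18. access F: HIT. Cache (LRU->MRU): [I R F]
  19. access V: MISS, evict I. Cache (LRU->MRU): [R F V]
  20. access V: HIT. Cache (LRU->MRU): [R F V]
  21. access F: HIT. Cache (LRU->MRU): [R V F]
  22. access G: MISS, evict R. Cache (LRU->MRU): [V F G]
  23. access F: HIT. Cache (LRU->MRU): [V G F]
  24. access F: HIT. Cache (LRU->MRU): [V G F]
  25. access I: MISS, evict V. Cache (LRU->MRU): [G F I]
  26. access N: MISS, evict G. Cache (LRU->MRU): [F I N]
  27. access I: HIT. Cache (LRU->MRU): [F N I]
  28. access G: MISS, evict F. Cache (LRU->MRU): [N I G]
  29. access V: MISS, evict N. Cache (LRU->MRU): [I G V]
  30. access O: MISS, evict I. Cache (LRU->MRU): [G V O]
  31. access R: MISS, evict G. Cache (LRU->MRU): [V O R]
Total: 17 hits, 14 misses, 11 evictions

Hit rate = 17/31

Answer: 17/31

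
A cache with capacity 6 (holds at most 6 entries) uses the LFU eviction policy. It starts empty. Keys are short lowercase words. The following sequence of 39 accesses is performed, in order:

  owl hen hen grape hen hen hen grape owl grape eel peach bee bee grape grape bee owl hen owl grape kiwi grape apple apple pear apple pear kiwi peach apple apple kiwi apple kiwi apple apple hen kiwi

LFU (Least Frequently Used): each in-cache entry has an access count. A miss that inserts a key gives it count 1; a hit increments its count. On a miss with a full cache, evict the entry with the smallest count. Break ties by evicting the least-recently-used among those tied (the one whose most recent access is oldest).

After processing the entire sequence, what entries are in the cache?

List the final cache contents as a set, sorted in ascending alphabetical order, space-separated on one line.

Answer: apple bee grape hen kiwi owl

Derivation:
LFU simulation (capacity=6):
  1. access owl: MISS. Cache: [owl(c=1)]
  2. access hen: MISS. Cache: [owl(c=1) hen(c=1)]
  3. access hen: HIT, count now 2. Cache: [owl(c=1) hen(c=2)]
  4. access grape: MISS. Cache: [owl(c=1) grape(c=1) hen(c=2)]
  5. access hen: HIT, count now 3. Cache: [owl(c=1) grape(c=1) hen(c=3)]
  6. access hen: HIT, count now 4. Cache: [owl(c=1) grape(c=1) hen(c=4)]
  7. access hen: HIT, count now 5. Cache: [owl(c=1) grape(c=1) hen(c=5)]
  8. access grape: HIT, count now 2. Cache: [owl(c=1) grape(c=2) hen(c=5)]
  9. access owl: HIT, count now 2. Cache: [grape(c=2) owl(c=2) hen(c=5)]
  10. access grape: HIT, count now 3. Cache: [owl(c=2) grape(c=3) hen(c=5)]
  11. access eel: MISS. Cache: [eel(c=1) owl(c=2) grape(c=3) hen(c=5)]
  12. access peach: MISS. Cache: [eel(c=1) peach(c=1) owl(c=2) grape(c=3) hen(c=5)]
  13. access bee: MISS. Cache: [eel(c=1) peach(c=1) bee(c=1) owl(c=2) grape(c=3) hen(c=5)]
  14. access bee: HIT, count now 2. Cache: [eel(c=1) peach(c=1) owl(c=2) bee(c=2) grape(c=3) hen(c=5)]
  15. access grape: HIT, count now 4. Cache: [eel(c=1) peach(c=1) owl(c=2) bee(c=2) grape(c=4) hen(c=5)]
  16. access grape: HIT, count now 5. Cache: [eel(c=1) peach(c=1) owl(c=2) bee(c=2) hen(c=5) grape(c=5)]
  17. access bee: HIT, count now 3. Cache: [eel(c=1) peach(c=1) owl(c=2) bee(c=3) hen(c=5) grape(c=5)]
  18. access owl: HIT, count now 3. Cache: [eel(c=1) peach(c=1) bee(c=3) owl(c=3) hen(c=5) grape(c=5)]
  19. access hen: HIT, count now 6. Cache: [eel(c=1) peach(c=1) bee(c=3) owl(c=3) grape(c=5) hen(c=6)]
  20. access owl: HIT, count now 4. Cache: [eel(c=1) peach(c=1) bee(c=3) owl(c=4) grape(c=5) hen(c=6)]
  21. access grape: HIT, count now 6. Cache: [eel(c=1) peach(c=1) bee(c=3) owl(c=4) hen(c=6) grape(c=6)]
  22. access kiwi: MISS, evict eel(c=1). Cache: [peach(c=1) kiwi(c=1) bee(c=3) owl(c=4) hen(c=6) grape(c=6)]
  23. access grape: HIT, count now 7. Cache: [peach(c=1) kiwi(c=1) bee(c=3) owl(c=4) hen(c=6) grape(c=7)]
  24. access apple: MISS, evict peach(c=1). Cache: [kiwi(c=1) apple(c=1) bee(c=3) owl(c=4) hen(c=6) grape(c=7)]
  25. access apple: HIT, count now 2. Cache: [kiwi(c=1) apple(c=2) bee(c=3) owl(c=4) hen(c=6) grape(c=7)]
  26. access pear: MISS, evict kiwi(c=1). Cache: [pear(c=1) apple(c=2) bee(c=3) owl(c=4) hen(c=6) grape(c=7)]
  27. access apple: HIT, count now 3. Cache: [pear(c=1) bee(c=3) apple(c=3) owl(c=4) hen(c=6) grape(c=7)]
  28. access pear: HIT, count now 2. Cache: [pear(c=2) bee(c=3) apple(c=3) owl(c=4) hen(c=6) grape(c=7)]
  29. access kiwi: MISS, evict pear(c=2). Cache: [kiwi(c=1) bee(c=3) apple(c=3) owl(c=4) hen(c=6) grape(c=7)]
  30. access peach: MISS, evict kiwi(c=1). Cache: [peach(c=1) bee(c=3) apple(c=3) owl(c=4) hen(c=6) grape(c=7)]
  31. access apple: HIT, count now 4. Cache: [peach(c=1) bee(c=3) owl(c=4) apple(c=4) hen(c=6) grape(c=7)]
  32. access apple: HIT, count now 5. Cache: [peach(c=1) bee(c=3) owl(c=4) apple(c=5) hen(c=6) grape(c=7)]
  33. access kiwi: MISS, evict peach(c=1). Cache: [kiwi(c=1) bee(c=3) owl(c=4) apple(c=5) hen(c=6) grape(c=7)]
  34. access apple: HIT, count now 6. Cache: [kiwi(c=1) bee(c=3) owl(c=4) hen(c=6) apple(c=6) grape(c=7)]
  35. access kiwi: HIT, count now 2. Cache: [kiwi(c=2) bee(c=3) owl(c=4) hen(c=6) apple(c=6) grape(c=7)]
  36. access apple: HIT, count now 7. Cache: [kiwi(c=2) bee(c=3) owl(c=4) hen(c=6) grape(c=7) apple(c=7)]
  37. access apple: HIT, count now 8. Cache: [kiwi(c=2) bee(c=3) owl(c=4) hen(c=6) grape(c=7) apple(c=8)]
  38. access hen: HIT, count now 7. Cache: [kiwi(c=2) bee(c=3) owl(c=4) grape(c=7) hen(c=7) apple(c=8)]
  39. access kiwi: HIT, count now 3. Cache: [bee(c=3) kiwi(c=3) owl(c=4) grape(c=7) hen(c=7) apple(c=8)]
Total: 27 hits, 12 misses, 6 evictions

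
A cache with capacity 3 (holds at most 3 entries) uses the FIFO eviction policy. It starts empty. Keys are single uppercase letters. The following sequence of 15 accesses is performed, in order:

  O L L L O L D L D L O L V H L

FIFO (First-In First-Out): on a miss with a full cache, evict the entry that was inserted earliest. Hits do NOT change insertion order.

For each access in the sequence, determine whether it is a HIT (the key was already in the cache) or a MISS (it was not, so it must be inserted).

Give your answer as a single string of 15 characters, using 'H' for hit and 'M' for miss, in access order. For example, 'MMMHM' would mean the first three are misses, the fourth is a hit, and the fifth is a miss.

FIFO simulation (capacity=3):
  1. access O: MISS. Cache (old->new): [O]
  2. access L: MISS. Cache (old->new): [O L]
  3. access L: HIT. Cache (old->new): [O L]
  4. access L: HIT. Cache (old->new): [O L]
  5. access O: HIT. Cache (old->new): [O L]
  6. access L: HIT. Cache (old->new): [O L]
  7. access D: MISS. Cache (old->new): [O L D]
  8. access L: HIT. Cache (old->new): [O L D]
  9. access D: HIT. Cache (old->new): [O L D]
  10. access L: HIT. Cache (old->new): [O L D]
  11. access O: HIT. Cache (old->new): [O L D]
  12. access L: HIT. Cache (old->new): [O L D]
  13. access V: MISS, evict O. Cache (old->new): [L D V]
  14. access H: MISS, evict L. Cache (old->new): [D V H]
  15. access L: MISS, evict D. Cache (old->new): [V H L]
Total: 9 hits, 6 misses, 3 evictions

Answer: MMHHHHMHHHHHMMM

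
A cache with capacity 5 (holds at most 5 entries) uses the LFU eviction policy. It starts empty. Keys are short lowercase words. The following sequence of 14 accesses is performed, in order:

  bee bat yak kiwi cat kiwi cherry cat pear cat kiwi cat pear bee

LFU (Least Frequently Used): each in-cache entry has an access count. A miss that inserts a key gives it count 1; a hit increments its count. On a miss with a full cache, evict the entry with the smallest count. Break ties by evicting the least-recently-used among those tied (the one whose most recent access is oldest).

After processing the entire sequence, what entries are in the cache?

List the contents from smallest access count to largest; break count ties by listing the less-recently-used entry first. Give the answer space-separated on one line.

LFU simulation (capacity=5):
  1. access bee: MISS. Cache: [bee(c=1)]
  2. access bat: MISS. Cache: [bee(c=1) bat(c=1)]
  3. access yak: MISS. Cache: [bee(c=1) bat(c=1) yak(c=1)]
  4. access kiwi: MISS. Cache: [bee(c=1) bat(c=1) yak(c=1) kiwi(c=1)]
  5. access cat: MISS. Cache: [bee(c=1) bat(c=1) yak(c=1) kiwi(c=1) cat(c=1)]
  6. access kiwi: HIT, count now 2. Cache: [bee(c=1) bat(c=1) yak(c=1) cat(c=1) kiwi(c=2)]
  7. access cherry: MISS, evict bee(c=1). Cache: [bat(c=1) yak(c=1) cat(c=1) cherry(c=1) kiwi(c=2)]
  8. access cat: HIT, count now 2. Cache: [bat(c=1) yak(c=1) cherry(c=1) kiwi(c=2) cat(c=2)]
  9. access pear: MISS, evict bat(c=1). Cache: [yak(c=1) cherry(c=1) pear(c=1) kiwi(c=2) cat(c=2)]
  10. access cat: HIT, count now 3. Cache: [yak(c=1) cherry(c=1) pear(c=1) kiwi(c=2) cat(c=3)]
  11. access kiwi: HIT, count now 3. Cache: [yak(c=1) cherry(c=1) pear(c=1) cat(c=3) kiwi(c=3)]
  12. access cat: HIT, count now 4. Cache: [yak(c=1) cherry(c=1) pear(c=1) kiwi(c=3) cat(c=4)]
  13. access pear: HIT, count now 2. Cache: [yak(c=1) cherry(c=1) pear(c=2) kiwi(c=3) cat(c=4)]
  14. access bee: MISS, evict yak(c=1). Cache: [cherry(c=1) bee(c=1) pear(c=2) kiwi(c=3) cat(c=4)]
Total: 6 hits, 8 misses, 3 evictions

Answer: cherry bee pear kiwi cat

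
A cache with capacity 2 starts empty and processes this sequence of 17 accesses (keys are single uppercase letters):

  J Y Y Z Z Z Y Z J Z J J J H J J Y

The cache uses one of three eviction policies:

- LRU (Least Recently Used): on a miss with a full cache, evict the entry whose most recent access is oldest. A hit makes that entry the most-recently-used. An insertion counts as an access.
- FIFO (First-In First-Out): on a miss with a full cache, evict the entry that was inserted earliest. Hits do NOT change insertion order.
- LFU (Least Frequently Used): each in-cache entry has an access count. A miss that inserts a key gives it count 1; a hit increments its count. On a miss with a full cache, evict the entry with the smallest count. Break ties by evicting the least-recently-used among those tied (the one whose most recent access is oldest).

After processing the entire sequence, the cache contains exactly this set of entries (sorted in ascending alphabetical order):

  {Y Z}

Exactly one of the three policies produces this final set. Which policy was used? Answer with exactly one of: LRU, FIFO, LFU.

Simulating under each policy and comparing final sets:
  LRU: final set = {J Y} -> differs
  FIFO: final set = {H Y} -> differs
  LFU: final set = {Y Z} -> MATCHES target
Only LFU produces the target set.

Answer: LFU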